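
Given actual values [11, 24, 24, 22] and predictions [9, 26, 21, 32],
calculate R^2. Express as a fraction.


Mean(y) = 81/4. SS_res = 117. SS_tot = 467/4. R^2 = 1 - 117/(467/4) = -1/467.

-1/467


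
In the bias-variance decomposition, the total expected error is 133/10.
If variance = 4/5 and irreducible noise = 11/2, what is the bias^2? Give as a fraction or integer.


Total error = bias^2 + variance + irreducible noise. So bias^2 = 133/10 - 4/5 - 11/2 = 7.

7


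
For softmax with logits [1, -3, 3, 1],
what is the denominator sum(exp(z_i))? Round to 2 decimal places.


Denom = e^1=2.7183 + e^-3=0.0498 + e^3=20.0855 + e^1=2.7183. Sum = 25.5719, which rounds to 25.57.

25.57


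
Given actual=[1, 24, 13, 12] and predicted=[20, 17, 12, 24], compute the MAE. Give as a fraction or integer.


MAE = (1/4) * (|1-20|=19 + |24-17|=7 + |13-12|=1 + |12-24|=12). Sum = 39. MAE = 39/4.

39/4


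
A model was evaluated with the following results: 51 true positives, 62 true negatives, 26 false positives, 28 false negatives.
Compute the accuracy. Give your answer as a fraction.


Accuracy = (TP + TN) / (TP + TN + FP + FN) = (51 + 62) / 167 = 113/167.

113/167


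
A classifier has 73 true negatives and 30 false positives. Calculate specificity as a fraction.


Specificity = TN / (TN + FP) = 73 / 103 = 73/103.

73/103


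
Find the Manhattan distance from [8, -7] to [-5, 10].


d = sum of absolute differences: |8--5|=13 + |-7-10|=17 = 30.

30


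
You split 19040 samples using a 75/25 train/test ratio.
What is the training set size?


Test set = 19040 * 25% = 4760. Training set = 19040 - 4760 = 14280.

14280


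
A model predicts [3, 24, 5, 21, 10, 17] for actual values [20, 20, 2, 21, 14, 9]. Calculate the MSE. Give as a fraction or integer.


MSE = (1/6) * ((20-3)^2=289 + (20-24)^2=16 + (2-5)^2=9 + (21-21)^2=0 + (14-10)^2=16 + (9-17)^2=64). Sum = 394. MSE = 197/3.

197/3


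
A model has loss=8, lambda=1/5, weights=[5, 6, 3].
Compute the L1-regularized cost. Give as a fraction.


L1 norm = sum(|w|) = 14. J = 8 + 1/5 * 14 = 54/5.

54/5


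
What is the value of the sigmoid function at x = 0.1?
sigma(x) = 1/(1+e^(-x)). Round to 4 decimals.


sigma(0.1) = 1/(1+e^(-0.1)) = 1/(1+0.904837) = 1/1.904837 = 0.5250.

0.5250


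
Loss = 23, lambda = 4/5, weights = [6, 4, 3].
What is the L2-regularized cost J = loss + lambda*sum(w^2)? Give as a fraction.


L2 sq norm = sum(w^2) = 61. J = 23 + 4/5 * 61 = 359/5.

359/5


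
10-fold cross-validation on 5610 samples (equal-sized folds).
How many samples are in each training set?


Each validation fold has 5610/10 = 561 samples. Training set = 5610 - 561 = 5049.

5049


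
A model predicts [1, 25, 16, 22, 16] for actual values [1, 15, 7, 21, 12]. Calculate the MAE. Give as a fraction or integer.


MAE = (1/5) * (|1-1|=0 + |15-25|=10 + |7-16|=9 + |21-22|=1 + |12-16|=4). Sum = 24. MAE = 24/5.

24/5


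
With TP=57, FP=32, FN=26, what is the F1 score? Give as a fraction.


Precision = 57/89 = 57/89. Recall = 57/83 = 57/83. F1 = 2*P*R/(P+R) = 57/86.

57/86


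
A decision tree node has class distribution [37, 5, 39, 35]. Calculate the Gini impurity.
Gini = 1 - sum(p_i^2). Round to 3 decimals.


Total = 116. Proportions: 37/116, 5/116, 39/116, 35/116. sum(p_i^2) = 0.3077. Gini = 1 - 0.3077 = 0.6923, which rounds to 0.692.

0.692


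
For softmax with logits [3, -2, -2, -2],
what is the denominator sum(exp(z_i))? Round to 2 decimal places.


Denom = e^3=20.0855 + e^-2=0.1353 + e^-2=0.1353 + e^-2=0.1353. Sum = 20.4914, which rounds to 20.49.

20.49


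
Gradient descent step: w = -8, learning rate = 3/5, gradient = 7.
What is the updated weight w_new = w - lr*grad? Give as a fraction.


w_new = -8 - 3/5 * 7 = -8 - 21/5 = -61/5.

-61/5


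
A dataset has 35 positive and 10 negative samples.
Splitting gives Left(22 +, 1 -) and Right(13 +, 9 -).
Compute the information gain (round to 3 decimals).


H(parent) = 0.7642. H(left) = 0.2580, H(right) = 0.9760. Weighted = (23/45)*0.2580 + (22/45)*0.9760 = 0.6090. IG = 0.7642 - 0.6090 = 0.1552, which rounds to 0.155.

0.155


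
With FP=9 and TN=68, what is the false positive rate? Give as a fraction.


FPR = FP / (FP + TN) = 9 / 77 = 9/77.

9/77


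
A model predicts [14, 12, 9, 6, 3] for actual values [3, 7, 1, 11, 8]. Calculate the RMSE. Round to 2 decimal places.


MSE = 52.0000. RMSE = sqrt(52.0000) = 7.21.

7.21


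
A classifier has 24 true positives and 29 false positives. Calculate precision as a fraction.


Precision = TP / (TP + FP) = 24 / 53 = 24/53.

24/53


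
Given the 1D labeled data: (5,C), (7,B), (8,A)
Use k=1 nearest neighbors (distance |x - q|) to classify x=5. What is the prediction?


Distances: |5-5|=0, |7-5|=2, |8-5|=3. 1 nearest: (5,C). Counts: {'C': 1}. Majority class: C.

C


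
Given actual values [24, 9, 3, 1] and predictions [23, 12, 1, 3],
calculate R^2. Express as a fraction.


Mean(y) = 37/4. SS_res = 18. SS_tot = 1299/4. R^2 = 1 - 18/(1299/4) = 409/433.

409/433


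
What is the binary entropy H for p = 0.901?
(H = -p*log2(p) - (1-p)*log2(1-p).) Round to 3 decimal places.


H = -0.901*log2(0.901) - 0.099*log2(0.099) = 0.466.

0.466


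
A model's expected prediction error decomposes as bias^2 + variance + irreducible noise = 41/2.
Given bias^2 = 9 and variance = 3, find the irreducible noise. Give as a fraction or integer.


Total error = bias^2 + variance + irreducible noise. So irreducible noise = 41/2 - 9 - 3 = 17/2.

17/2


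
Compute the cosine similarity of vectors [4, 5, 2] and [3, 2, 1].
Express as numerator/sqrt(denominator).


dot = 24. |a|^2 = 45, |b|^2 = 14. cos = 24/sqrt(630).

24/sqrt(630)


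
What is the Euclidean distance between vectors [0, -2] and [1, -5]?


d = sqrt(sum of squared differences). (0-1)^2=1, (-2--5)^2=9. Sum = 10.

sqrt(10)


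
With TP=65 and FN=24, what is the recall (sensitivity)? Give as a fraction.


Recall = TP / (TP + FN) = 65 / 89 = 65/89.

65/89


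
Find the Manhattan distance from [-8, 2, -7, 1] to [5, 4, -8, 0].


d = sum of absolute differences: |-8-5|=13 + |2-4|=2 + |-7--8|=1 + |1-0|=1 = 17.

17


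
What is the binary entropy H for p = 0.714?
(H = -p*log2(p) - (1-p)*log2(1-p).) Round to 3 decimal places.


H = -0.714*log2(0.714) - 0.286*log2(0.286) = 0.863.

0.863


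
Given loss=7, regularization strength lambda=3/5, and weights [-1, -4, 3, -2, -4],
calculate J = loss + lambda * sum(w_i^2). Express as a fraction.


L2 sq norm = sum(w^2) = 46. J = 7 + 3/5 * 46 = 173/5.

173/5


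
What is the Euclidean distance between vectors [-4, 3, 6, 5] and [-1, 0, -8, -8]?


d = sqrt(sum of squared differences). (-4--1)^2=9, (3-0)^2=9, (6--8)^2=196, (5--8)^2=169. Sum = 383.

sqrt(383)


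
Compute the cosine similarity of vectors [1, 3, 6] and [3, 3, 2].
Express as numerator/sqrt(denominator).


dot = 24. |a|^2 = 46, |b|^2 = 22. cos = 24/sqrt(1012).

24/sqrt(1012)


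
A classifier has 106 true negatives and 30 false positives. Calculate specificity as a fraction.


Specificity = TN / (TN + FP) = 106 / 136 = 53/68.

53/68


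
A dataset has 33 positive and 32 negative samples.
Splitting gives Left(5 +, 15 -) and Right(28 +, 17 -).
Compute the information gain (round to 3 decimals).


H(parent) = 0.9998. H(left) = 0.8113, H(right) = 0.9565. Weighted = (20/65)*0.8113 + (45/65)*0.9565 = 0.9118. IG = 0.9998 - 0.9118 = 0.0880, which rounds to 0.088.

0.088


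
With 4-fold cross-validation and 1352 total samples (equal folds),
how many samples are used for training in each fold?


Each validation fold has 1352/4 = 338 samples. Training set = 1352 - 338 = 1014.

1014


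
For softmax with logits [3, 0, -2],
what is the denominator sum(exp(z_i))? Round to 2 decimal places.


Denom = e^3=20.0855 + e^0=1.0000 + e^-2=0.1353. Sum = 21.2208, which rounds to 21.22.

21.22


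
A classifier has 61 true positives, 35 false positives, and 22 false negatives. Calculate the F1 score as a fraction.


Precision = 61/96 = 61/96. Recall = 61/83 = 61/83. F1 = 2*P*R/(P+R) = 122/179.

122/179


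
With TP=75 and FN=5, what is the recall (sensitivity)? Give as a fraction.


Recall = TP / (TP + FN) = 75 / 80 = 15/16.

15/16


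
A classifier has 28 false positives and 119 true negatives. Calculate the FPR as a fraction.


FPR = FP / (FP + TN) = 28 / 147 = 4/21.

4/21


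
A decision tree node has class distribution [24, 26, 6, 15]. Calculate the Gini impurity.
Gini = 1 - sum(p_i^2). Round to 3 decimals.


Total = 71. Proportions: 24/71, 26/71, 6/71, 15/71. sum(p_i^2) = 0.3001. Gini = 1 - 0.3001 = 0.6999, which rounds to 0.700.

0.700


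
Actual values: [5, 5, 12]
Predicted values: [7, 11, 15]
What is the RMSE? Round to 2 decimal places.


MSE = 16.3333. RMSE = sqrt(16.3333) = 4.04.

4.04


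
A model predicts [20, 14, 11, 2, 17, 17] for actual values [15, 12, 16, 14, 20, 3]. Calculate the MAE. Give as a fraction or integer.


MAE = (1/6) * (|15-20|=5 + |12-14|=2 + |16-11|=5 + |14-2|=12 + |20-17|=3 + |3-17|=14). Sum = 41. MAE = 41/6.

41/6


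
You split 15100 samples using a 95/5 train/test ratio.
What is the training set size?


Test set = 15100 * 5% = 755. Training set = 15100 - 755 = 14345.

14345


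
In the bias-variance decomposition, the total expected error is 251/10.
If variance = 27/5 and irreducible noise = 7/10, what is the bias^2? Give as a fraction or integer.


Total error = bias^2 + variance + irreducible noise. So bias^2 = 251/10 - 27/5 - 7/10 = 19.

19


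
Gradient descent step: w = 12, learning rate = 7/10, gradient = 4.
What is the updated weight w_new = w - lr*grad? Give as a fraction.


w_new = 12 - 7/10 * 4 = 12 - 14/5 = 46/5.

46/5


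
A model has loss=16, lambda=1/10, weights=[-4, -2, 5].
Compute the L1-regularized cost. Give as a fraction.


L1 norm = sum(|w|) = 11. J = 16 + 1/10 * 11 = 171/10.

171/10


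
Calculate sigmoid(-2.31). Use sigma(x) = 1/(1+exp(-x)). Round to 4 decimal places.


sigma(-2.31) = 1/(1+e^(2.31)) = 1/(1+10.074425) = 1/11.074425 = 0.0903.

0.0903


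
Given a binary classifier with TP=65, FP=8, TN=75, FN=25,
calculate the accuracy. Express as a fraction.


Accuracy = (TP + TN) / (TP + TN + FP + FN) = (65 + 75) / 173 = 140/173.

140/173


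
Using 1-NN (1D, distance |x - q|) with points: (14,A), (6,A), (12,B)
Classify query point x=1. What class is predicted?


Distances: |14-1|=13, |6-1|=5, |12-1|=11. 1 nearest: (6,A). Counts: {'A': 1}. Majority class: A.

A


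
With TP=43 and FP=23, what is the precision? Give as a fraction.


Precision = TP / (TP + FP) = 43 / 66 = 43/66.

43/66


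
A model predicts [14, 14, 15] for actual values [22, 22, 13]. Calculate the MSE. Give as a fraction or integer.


MSE = (1/3) * ((22-14)^2=64 + (22-14)^2=64 + (13-15)^2=4). Sum = 132. MSE = 44.

44


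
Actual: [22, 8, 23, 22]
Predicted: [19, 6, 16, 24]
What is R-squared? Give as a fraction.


Mean(y) = 75/4. SS_res = 66. SS_tot = 619/4. R^2 = 1 - 66/(619/4) = 355/619.

355/619


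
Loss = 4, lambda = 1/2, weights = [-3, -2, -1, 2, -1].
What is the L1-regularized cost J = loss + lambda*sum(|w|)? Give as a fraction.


L1 norm = sum(|w|) = 9. J = 4 + 1/2 * 9 = 17/2.

17/2


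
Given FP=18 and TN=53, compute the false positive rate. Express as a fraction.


FPR = FP / (FP + TN) = 18 / 71 = 18/71.

18/71


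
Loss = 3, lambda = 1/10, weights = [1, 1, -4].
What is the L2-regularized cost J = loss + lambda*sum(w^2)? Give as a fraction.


L2 sq norm = sum(w^2) = 18. J = 3 + 1/10 * 18 = 24/5.

24/5


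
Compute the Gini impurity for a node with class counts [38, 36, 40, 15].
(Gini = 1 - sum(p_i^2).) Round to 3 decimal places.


Total = 129. Proportions: 38/129, 36/129, 40/129, 15/129. sum(p_i^2) = 0.2743. Gini = 1 - 0.2743 = 0.7257, which rounds to 0.726.

0.726


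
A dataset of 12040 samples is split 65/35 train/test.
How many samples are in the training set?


Test set = 12040 * 35% = 4214. Training set = 12040 - 4214 = 7826.

7826


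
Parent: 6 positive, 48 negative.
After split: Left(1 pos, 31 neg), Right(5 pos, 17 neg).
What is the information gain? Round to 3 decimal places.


H(parent) = 0.5033. H(left) = 0.2006, H(right) = 0.7732. Weighted = (32/54)*0.2006 + (22/54)*0.7732 = 0.4339. IG = 0.5033 - 0.4339 = 0.0694, which rounds to 0.069.

0.069


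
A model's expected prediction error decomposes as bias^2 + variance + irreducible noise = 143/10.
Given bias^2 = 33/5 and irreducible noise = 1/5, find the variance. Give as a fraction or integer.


Total error = bias^2 + variance + irreducible noise. So variance = 143/10 - 33/5 - 1/5 = 15/2.

15/2


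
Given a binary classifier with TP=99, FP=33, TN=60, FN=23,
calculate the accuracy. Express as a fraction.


Accuracy = (TP + TN) / (TP + TN + FP + FN) = (99 + 60) / 215 = 159/215.

159/215


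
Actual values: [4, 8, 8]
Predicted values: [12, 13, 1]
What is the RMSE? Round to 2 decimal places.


MSE = 46.0000. RMSE = sqrt(46.0000) = 6.78.

6.78


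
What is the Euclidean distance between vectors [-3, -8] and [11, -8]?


d = sqrt(sum of squared differences). (-3-11)^2=196, (-8--8)^2=0. Sum = 196.

14


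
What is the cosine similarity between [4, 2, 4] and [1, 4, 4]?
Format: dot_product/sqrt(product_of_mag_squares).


dot = 28. |a|^2 = 36, |b|^2 = 33. cos = 28/sqrt(1188).

28/sqrt(1188)


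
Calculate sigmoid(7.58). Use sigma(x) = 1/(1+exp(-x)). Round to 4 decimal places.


sigma(7.58) = 1/(1+e^(-7.58)) = 1/(1+0.000511) = 1/1.000511 = 0.9995.

0.9995


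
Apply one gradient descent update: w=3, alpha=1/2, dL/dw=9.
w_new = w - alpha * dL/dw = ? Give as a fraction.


w_new = 3 - 1/2 * 9 = 3 - 9/2 = -3/2.

-3/2


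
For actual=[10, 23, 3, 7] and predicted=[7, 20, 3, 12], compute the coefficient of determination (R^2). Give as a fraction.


Mean(y) = 43/4. SS_res = 43. SS_tot = 899/4. R^2 = 1 - 43/(899/4) = 727/899.

727/899


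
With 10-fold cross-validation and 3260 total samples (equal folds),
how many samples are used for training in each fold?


Each validation fold has 3260/10 = 326 samples. Training set = 3260 - 326 = 2934.

2934


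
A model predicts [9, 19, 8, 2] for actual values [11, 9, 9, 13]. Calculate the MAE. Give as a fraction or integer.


MAE = (1/4) * (|11-9|=2 + |9-19|=10 + |9-8|=1 + |13-2|=11). Sum = 24. MAE = 6.

6


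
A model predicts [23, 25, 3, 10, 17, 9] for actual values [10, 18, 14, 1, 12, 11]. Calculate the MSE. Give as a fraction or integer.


MSE = (1/6) * ((10-23)^2=169 + (18-25)^2=49 + (14-3)^2=121 + (1-10)^2=81 + (12-17)^2=25 + (11-9)^2=4). Sum = 449. MSE = 449/6.

449/6


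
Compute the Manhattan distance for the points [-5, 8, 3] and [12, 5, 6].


d = sum of absolute differences: |-5-12|=17 + |8-5|=3 + |3-6|=3 = 23.

23


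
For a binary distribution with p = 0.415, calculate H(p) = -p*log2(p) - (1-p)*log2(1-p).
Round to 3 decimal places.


H = -0.415*log2(0.415) - 0.585*log2(0.585) = 0.979.

0.979


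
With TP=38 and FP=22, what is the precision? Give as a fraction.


Precision = TP / (TP + FP) = 38 / 60 = 19/30.

19/30


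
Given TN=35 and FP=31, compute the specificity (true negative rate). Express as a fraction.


Specificity = TN / (TN + FP) = 35 / 66 = 35/66.

35/66


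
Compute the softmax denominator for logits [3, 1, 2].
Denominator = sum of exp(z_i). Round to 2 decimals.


Denom = e^3=20.0855 + e^1=2.7183 + e^2=7.3891. Sum = 30.1929, which rounds to 30.19.

30.19


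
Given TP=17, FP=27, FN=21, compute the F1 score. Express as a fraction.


Precision = 17/44 = 17/44. Recall = 17/38 = 17/38. F1 = 2*P*R/(P+R) = 17/41.

17/41


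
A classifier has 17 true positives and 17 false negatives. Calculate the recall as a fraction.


Recall = TP / (TP + FN) = 17 / 34 = 1/2.

1/2


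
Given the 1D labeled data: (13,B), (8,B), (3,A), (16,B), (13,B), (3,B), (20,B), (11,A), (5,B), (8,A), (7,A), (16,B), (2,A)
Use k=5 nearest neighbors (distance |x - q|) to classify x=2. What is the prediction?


Distances: |13-2|=11, |8-2|=6, |3-2|=1, |16-2|=14, |13-2|=11, |3-2|=1, |20-2|=18, |11-2|=9, |5-2|=3, |8-2|=6, |7-2|=5, |16-2|=14, |2-2|=0. 5 nearest: (2,A), (3,A), (3,B), (5,B), (7,A). Counts: {'A': 3, 'B': 2}. Majority class: A.

A


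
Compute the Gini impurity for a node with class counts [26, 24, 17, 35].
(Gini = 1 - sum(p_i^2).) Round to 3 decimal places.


Total = 102. Proportions: 26/102, 24/102, 17/102, 35/102. sum(p_i^2) = 0.2659. Gini = 1 - 0.2659 = 0.7341, which rounds to 0.734.

0.734


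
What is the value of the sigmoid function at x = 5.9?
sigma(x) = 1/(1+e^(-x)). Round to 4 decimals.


sigma(5.9) = 1/(1+e^(-5.9)) = 1/(1+0.002739) = 1/1.002739 = 0.9973.

0.9973


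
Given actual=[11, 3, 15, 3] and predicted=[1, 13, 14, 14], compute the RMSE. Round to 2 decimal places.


MSE = 80.5000. RMSE = sqrt(80.5000) = 8.97.

8.97


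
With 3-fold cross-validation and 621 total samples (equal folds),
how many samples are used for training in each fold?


Each validation fold has 621/3 = 207 samples. Training set = 621 - 207 = 414.

414


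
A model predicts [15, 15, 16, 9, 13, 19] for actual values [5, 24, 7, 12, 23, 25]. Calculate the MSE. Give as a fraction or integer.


MSE = (1/6) * ((5-15)^2=100 + (24-15)^2=81 + (7-16)^2=81 + (12-9)^2=9 + (23-13)^2=100 + (25-19)^2=36). Sum = 407. MSE = 407/6.

407/6


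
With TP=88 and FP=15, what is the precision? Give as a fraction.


Precision = TP / (TP + FP) = 88 / 103 = 88/103.

88/103


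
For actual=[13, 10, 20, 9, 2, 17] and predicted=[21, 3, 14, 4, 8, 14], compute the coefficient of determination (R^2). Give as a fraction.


Mean(y) = 71/6. SS_res = 219. SS_tot = 1217/6. R^2 = 1 - 219/(1217/6) = -97/1217.

-97/1217


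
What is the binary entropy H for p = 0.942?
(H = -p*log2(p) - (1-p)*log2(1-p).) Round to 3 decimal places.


H = -0.942*log2(0.942) - 0.058*log2(0.058) = 0.319.

0.319


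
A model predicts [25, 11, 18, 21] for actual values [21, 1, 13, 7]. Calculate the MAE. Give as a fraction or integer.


MAE = (1/4) * (|21-25|=4 + |1-11|=10 + |13-18|=5 + |7-21|=14). Sum = 33. MAE = 33/4.

33/4


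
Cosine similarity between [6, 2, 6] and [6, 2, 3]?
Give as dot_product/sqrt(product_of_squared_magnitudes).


dot = 58. |a|^2 = 76, |b|^2 = 49. cos = 58/sqrt(3724).

58/sqrt(3724)


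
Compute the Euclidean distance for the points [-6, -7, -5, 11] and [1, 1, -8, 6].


d = sqrt(sum of squared differences). (-6-1)^2=49, (-7-1)^2=64, (-5--8)^2=9, (11-6)^2=25. Sum = 147.

sqrt(147)


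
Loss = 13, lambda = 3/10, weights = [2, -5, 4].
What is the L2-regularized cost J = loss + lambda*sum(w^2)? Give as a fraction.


L2 sq norm = sum(w^2) = 45. J = 13 + 3/10 * 45 = 53/2.

53/2


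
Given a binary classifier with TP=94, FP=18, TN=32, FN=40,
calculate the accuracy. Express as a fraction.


Accuracy = (TP + TN) / (TP + TN + FP + FN) = (94 + 32) / 184 = 63/92.

63/92


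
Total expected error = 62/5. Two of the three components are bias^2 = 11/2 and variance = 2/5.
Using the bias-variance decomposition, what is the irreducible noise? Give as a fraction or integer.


Total error = bias^2 + variance + irreducible noise. So irreducible noise = 62/5 - 11/2 - 2/5 = 13/2.

13/2


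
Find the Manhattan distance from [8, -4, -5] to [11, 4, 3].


d = sum of absolute differences: |8-11|=3 + |-4-4|=8 + |-5-3|=8 = 19.

19


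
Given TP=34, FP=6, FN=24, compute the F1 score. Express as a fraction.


Precision = 34/40 = 17/20. Recall = 34/58 = 17/29. F1 = 2*P*R/(P+R) = 34/49.

34/49


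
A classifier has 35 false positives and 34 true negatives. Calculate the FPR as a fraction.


FPR = FP / (FP + TN) = 35 / 69 = 35/69.

35/69


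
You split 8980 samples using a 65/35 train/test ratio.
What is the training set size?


Test set = 8980 * 35% = 3143. Training set = 8980 - 3143 = 5837.

5837


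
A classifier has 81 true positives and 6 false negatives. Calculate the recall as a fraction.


Recall = TP / (TP + FN) = 81 / 87 = 27/29.

27/29


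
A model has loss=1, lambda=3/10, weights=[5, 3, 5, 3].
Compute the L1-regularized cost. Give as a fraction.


L1 norm = sum(|w|) = 16. J = 1 + 3/10 * 16 = 29/5.

29/5


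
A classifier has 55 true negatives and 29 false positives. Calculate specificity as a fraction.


Specificity = TN / (TN + FP) = 55 / 84 = 55/84.

55/84


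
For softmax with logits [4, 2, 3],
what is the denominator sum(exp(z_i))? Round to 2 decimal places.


Denom = e^4=54.5982 + e^2=7.3891 + e^3=20.0855. Sum = 82.0728, which rounds to 82.07.

82.07


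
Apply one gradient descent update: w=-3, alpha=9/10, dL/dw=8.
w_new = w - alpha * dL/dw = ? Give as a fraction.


w_new = -3 - 9/10 * 8 = -3 - 36/5 = -51/5.

-51/5


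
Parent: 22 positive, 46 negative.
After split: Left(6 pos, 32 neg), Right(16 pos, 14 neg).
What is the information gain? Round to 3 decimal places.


H(parent) = 0.9082. H(left) = 0.6292, H(right) = 0.9968. Weighted = (38/68)*0.6292 + (30/68)*0.9968 = 0.7914. IG = 0.9082 - 0.7914 = 0.1168, which rounds to 0.117.

0.117


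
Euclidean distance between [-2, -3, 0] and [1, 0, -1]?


d = sqrt(sum of squared differences). (-2-1)^2=9, (-3-0)^2=9, (0--1)^2=1. Sum = 19.

sqrt(19)


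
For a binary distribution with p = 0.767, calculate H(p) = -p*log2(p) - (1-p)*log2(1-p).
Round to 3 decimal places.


H = -0.767*log2(0.767) - 0.233*log2(0.233) = 0.783.

0.783


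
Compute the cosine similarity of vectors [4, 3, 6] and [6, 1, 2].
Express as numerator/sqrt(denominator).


dot = 39. |a|^2 = 61, |b|^2 = 41. cos = 39/sqrt(2501).

39/sqrt(2501)


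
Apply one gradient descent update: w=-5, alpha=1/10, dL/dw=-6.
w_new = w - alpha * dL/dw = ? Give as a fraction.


w_new = -5 - 1/10 * -6 = -5 - -3/5 = -22/5.

-22/5


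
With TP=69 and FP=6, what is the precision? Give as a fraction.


Precision = TP / (TP + FP) = 69 / 75 = 23/25.

23/25


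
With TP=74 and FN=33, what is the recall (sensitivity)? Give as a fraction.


Recall = TP / (TP + FN) = 74 / 107 = 74/107.

74/107


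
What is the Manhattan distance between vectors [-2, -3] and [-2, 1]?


d = sum of absolute differences: |-2--2|=0 + |-3-1|=4 = 4.

4


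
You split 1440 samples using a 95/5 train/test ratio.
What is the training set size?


Test set = 1440 * 5% = 72. Training set = 1440 - 72 = 1368.

1368


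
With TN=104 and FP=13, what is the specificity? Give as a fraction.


Specificity = TN / (TN + FP) = 104 / 117 = 8/9.

8/9


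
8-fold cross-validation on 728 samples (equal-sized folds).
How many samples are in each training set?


Each validation fold has 728/8 = 91 samples. Training set = 728 - 91 = 637.

637


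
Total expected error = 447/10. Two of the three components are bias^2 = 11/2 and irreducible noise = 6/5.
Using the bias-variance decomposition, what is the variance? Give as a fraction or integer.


Total error = bias^2 + variance + irreducible noise. So variance = 447/10 - 11/2 - 6/5 = 38.

38


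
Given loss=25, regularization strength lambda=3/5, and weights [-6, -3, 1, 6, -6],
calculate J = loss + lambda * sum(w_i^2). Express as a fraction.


L2 sq norm = sum(w^2) = 118. J = 25 + 3/5 * 118 = 479/5.

479/5


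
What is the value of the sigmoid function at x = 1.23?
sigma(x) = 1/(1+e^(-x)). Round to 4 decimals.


sigma(1.23) = 1/(1+e^(-1.23)) = 1/(1+0.292293) = 1/1.292293 = 0.7738.

0.7738


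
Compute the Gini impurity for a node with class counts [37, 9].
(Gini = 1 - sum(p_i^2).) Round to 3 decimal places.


Total = 46. Proportions: 37/46, 9/46. sum(p_i^2) = 0.6853. Gini = 1 - 0.6853 = 0.3147, which rounds to 0.315.

0.315


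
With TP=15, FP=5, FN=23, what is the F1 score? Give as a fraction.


Precision = 15/20 = 3/4. Recall = 15/38 = 15/38. F1 = 2*P*R/(P+R) = 15/29.

15/29


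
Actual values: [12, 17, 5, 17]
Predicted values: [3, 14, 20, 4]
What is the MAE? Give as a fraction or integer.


MAE = (1/4) * (|12-3|=9 + |17-14|=3 + |5-20|=15 + |17-4|=13). Sum = 40. MAE = 10.

10


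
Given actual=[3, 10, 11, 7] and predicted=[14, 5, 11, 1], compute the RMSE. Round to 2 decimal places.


MSE = 45.5000. RMSE = sqrt(45.5000) = 6.75.

6.75


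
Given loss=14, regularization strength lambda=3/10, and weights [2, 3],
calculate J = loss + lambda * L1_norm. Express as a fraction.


L1 norm = sum(|w|) = 5. J = 14 + 3/10 * 5 = 31/2.

31/2


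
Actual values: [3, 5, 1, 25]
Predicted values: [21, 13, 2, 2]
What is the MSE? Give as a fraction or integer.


MSE = (1/4) * ((3-21)^2=324 + (5-13)^2=64 + (1-2)^2=1 + (25-2)^2=529). Sum = 918. MSE = 459/2.

459/2


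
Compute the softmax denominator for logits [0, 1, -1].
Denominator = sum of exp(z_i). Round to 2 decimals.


Denom = e^0=1.0000 + e^1=2.7183 + e^-1=0.3679. Sum = 4.0862, which rounds to 4.09.

4.09


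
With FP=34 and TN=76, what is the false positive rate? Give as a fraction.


FPR = FP / (FP + TN) = 34 / 110 = 17/55.

17/55


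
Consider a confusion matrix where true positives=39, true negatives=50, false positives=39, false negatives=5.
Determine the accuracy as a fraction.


Accuracy = (TP + TN) / (TP + TN + FP + FN) = (39 + 50) / 133 = 89/133.

89/133


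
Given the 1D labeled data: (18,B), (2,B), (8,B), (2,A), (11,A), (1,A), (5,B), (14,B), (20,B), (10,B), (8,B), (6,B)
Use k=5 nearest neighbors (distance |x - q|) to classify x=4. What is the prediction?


Distances: |18-4|=14, |2-4|=2, |8-4|=4, |2-4|=2, |11-4|=7, |1-4|=3, |5-4|=1, |14-4|=10, |20-4|=16, |10-4|=6, |8-4|=4, |6-4|=2. 5 nearest: (5,B), (2,A), (2,B), (6,B), (1,A). Counts: {'B': 3, 'A': 2}. Majority class: B.

B


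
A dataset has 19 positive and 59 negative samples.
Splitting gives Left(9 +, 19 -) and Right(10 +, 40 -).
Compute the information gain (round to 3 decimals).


H(parent) = 0.8010. H(left) = 0.9059, H(right) = 0.7219. Weighted = (28/78)*0.9059 + (50/78)*0.7219 = 0.7880. IG = 0.8010 - 0.7880 = 0.0130, which rounds to 0.013.

0.013


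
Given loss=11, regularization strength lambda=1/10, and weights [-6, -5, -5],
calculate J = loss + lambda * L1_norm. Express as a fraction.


L1 norm = sum(|w|) = 16. J = 11 + 1/10 * 16 = 63/5.

63/5


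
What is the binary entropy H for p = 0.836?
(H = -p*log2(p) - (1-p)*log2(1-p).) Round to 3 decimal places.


H = -0.836*log2(0.836) - 0.164*log2(0.164) = 0.644.

0.644


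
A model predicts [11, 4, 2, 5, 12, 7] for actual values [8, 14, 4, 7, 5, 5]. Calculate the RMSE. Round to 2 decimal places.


MSE = 28.3333. RMSE = sqrt(28.3333) = 5.32.

5.32


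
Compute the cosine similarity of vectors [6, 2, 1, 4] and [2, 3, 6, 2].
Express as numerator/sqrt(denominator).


dot = 32. |a|^2 = 57, |b|^2 = 53. cos = 32/sqrt(3021).

32/sqrt(3021)


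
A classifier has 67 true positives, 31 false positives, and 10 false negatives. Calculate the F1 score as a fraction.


Precision = 67/98 = 67/98. Recall = 67/77 = 67/77. F1 = 2*P*R/(P+R) = 134/175.

134/175


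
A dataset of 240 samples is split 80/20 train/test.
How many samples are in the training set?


Test set = 240 * 20% = 48. Training set = 240 - 48 = 192.

192


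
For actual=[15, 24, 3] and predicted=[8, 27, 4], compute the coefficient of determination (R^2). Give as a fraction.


Mean(y) = 14. SS_res = 59. SS_tot = 222. R^2 = 1 - 59/(222) = 163/222.

163/222


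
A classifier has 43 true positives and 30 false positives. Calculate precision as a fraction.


Precision = TP / (TP + FP) = 43 / 73 = 43/73.

43/73


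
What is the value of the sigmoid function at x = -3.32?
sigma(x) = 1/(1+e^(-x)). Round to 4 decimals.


sigma(-3.32) = 1/(1+e^(3.32)) = 1/(1+27.660351) = 1/28.660351 = 0.0349.

0.0349


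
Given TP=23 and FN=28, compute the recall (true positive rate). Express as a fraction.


Recall = TP / (TP + FN) = 23 / 51 = 23/51.

23/51


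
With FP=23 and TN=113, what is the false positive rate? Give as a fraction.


FPR = FP / (FP + TN) = 23 / 136 = 23/136.

23/136


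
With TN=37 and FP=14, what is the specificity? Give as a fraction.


Specificity = TN / (TN + FP) = 37 / 51 = 37/51.

37/51


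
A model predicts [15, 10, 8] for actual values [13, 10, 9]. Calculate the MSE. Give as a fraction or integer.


MSE = (1/3) * ((13-15)^2=4 + (10-10)^2=0 + (9-8)^2=1). Sum = 5. MSE = 5/3.

5/3


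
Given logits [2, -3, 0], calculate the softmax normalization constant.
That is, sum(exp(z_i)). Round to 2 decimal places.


Denom = e^2=7.3891 + e^-3=0.0498 + e^0=1.0000. Sum = 8.4389, which rounds to 8.44.

8.44


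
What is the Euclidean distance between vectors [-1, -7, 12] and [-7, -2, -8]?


d = sqrt(sum of squared differences). (-1--7)^2=36, (-7--2)^2=25, (12--8)^2=400. Sum = 461.

sqrt(461)


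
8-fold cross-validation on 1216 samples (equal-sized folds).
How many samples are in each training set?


Each validation fold has 1216/8 = 152 samples. Training set = 1216 - 152 = 1064.

1064


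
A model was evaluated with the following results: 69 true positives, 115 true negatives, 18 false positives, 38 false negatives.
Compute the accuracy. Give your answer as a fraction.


Accuracy = (TP + TN) / (TP + TN + FP + FN) = (69 + 115) / 240 = 23/30.

23/30


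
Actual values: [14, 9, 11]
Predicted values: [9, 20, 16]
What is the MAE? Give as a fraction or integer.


MAE = (1/3) * (|14-9|=5 + |9-20|=11 + |11-16|=5). Sum = 21. MAE = 7.

7


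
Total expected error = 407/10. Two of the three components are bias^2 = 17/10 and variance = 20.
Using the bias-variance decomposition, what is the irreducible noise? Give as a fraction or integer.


Total error = bias^2 + variance + irreducible noise. So irreducible noise = 407/10 - 17/10 - 20 = 19.

19


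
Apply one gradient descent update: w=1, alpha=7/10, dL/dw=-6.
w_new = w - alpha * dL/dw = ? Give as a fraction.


w_new = 1 - 7/10 * -6 = 1 - -21/5 = 26/5.

26/5


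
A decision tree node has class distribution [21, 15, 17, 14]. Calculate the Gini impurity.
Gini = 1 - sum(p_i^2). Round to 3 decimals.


Total = 67. Proportions: 21/67, 15/67, 17/67, 14/67. sum(p_i^2) = 0.2564. Gini = 1 - 0.2564 = 0.7436, which rounds to 0.744.

0.744


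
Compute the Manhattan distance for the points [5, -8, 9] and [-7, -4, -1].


d = sum of absolute differences: |5--7|=12 + |-8--4|=4 + |9--1|=10 = 26.

26


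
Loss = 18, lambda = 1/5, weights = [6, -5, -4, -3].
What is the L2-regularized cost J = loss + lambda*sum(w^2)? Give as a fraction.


L2 sq norm = sum(w^2) = 86. J = 18 + 1/5 * 86 = 176/5.

176/5


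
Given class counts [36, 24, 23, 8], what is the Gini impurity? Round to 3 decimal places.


Total = 91. Proportions: 36/91, 24/91, 23/91, 8/91. sum(p_i^2) = 0.2977. Gini = 1 - 0.2977 = 0.7023, which rounds to 0.702.

0.702


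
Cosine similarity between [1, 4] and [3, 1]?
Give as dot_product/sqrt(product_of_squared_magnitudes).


dot = 7. |a|^2 = 17, |b|^2 = 10. cos = 7/sqrt(170).

7/sqrt(170)


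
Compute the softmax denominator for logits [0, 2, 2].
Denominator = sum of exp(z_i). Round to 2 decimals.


Denom = e^0=1.0000 + e^2=7.3891 + e^2=7.3891. Sum = 15.7782, which rounds to 15.78.

15.78


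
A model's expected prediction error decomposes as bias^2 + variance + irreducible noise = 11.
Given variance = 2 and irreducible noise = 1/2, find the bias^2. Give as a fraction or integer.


Total error = bias^2 + variance + irreducible noise. So bias^2 = 11 - 2 - 1/2 = 17/2.

17/2


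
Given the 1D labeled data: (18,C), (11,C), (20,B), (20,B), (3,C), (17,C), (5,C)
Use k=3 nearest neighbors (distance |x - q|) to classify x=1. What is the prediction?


Distances: |18-1|=17, |11-1|=10, |20-1|=19, |20-1|=19, |3-1|=2, |17-1|=16, |5-1|=4. 3 nearest: (3,C), (5,C), (11,C). Counts: {'C': 3}. Majority class: C.

C


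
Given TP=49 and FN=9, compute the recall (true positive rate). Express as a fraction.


Recall = TP / (TP + FN) = 49 / 58 = 49/58.

49/58


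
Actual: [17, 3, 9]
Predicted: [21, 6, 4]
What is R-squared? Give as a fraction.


Mean(y) = 29/3. SS_res = 50. SS_tot = 296/3. R^2 = 1 - 50/(296/3) = 73/148.

73/148


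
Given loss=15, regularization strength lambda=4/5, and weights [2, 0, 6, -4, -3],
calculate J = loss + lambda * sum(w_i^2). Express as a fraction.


L2 sq norm = sum(w^2) = 65. J = 15 + 4/5 * 65 = 67.

67


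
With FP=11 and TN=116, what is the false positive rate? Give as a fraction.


FPR = FP / (FP + TN) = 11 / 127 = 11/127.

11/127


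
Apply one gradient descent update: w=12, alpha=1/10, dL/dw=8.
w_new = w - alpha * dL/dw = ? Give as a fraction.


w_new = 12 - 1/10 * 8 = 12 - 4/5 = 56/5.

56/5


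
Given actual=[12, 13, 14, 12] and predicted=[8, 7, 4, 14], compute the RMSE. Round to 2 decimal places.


MSE = 39.0000. RMSE = sqrt(39.0000) = 6.24.

6.24


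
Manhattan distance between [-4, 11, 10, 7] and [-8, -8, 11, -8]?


d = sum of absolute differences: |-4--8|=4 + |11--8|=19 + |10-11|=1 + |7--8|=15 = 39.

39


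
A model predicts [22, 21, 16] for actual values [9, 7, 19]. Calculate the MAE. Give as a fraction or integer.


MAE = (1/3) * (|9-22|=13 + |7-21|=14 + |19-16|=3). Sum = 30. MAE = 10.

10


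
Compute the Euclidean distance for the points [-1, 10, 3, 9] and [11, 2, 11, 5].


d = sqrt(sum of squared differences). (-1-11)^2=144, (10-2)^2=64, (3-11)^2=64, (9-5)^2=16. Sum = 288.

sqrt(288)


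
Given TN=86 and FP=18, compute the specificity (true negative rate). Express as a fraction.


Specificity = TN / (TN + FP) = 86 / 104 = 43/52.

43/52


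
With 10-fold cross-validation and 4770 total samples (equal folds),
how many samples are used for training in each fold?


Each validation fold has 4770/10 = 477 samples. Training set = 4770 - 477 = 4293.

4293


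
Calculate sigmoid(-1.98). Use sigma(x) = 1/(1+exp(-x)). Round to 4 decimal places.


sigma(-1.98) = 1/(1+e^(1.98)) = 1/(1+7.242743) = 1/8.242743 = 0.1213.

0.1213


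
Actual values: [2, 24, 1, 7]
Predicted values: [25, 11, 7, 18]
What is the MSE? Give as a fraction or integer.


MSE = (1/4) * ((2-25)^2=529 + (24-11)^2=169 + (1-7)^2=36 + (7-18)^2=121). Sum = 855. MSE = 855/4.

855/4


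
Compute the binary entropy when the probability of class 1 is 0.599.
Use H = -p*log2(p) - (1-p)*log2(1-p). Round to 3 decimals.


H = -0.599*log2(0.599) - 0.401*log2(0.401) = 0.972.

0.972


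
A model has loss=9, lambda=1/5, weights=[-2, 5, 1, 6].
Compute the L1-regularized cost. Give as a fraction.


L1 norm = sum(|w|) = 14. J = 9 + 1/5 * 14 = 59/5.

59/5


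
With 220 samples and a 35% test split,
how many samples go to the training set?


Test set = 220 * 35% = 77. Training set = 220 - 77 = 143.

143


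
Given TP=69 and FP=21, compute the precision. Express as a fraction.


Precision = TP / (TP + FP) = 69 / 90 = 23/30.

23/30


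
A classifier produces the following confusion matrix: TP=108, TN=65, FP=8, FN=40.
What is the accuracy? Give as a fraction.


Accuracy = (TP + TN) / (TP + TN + FP + FN) = (108 + 65) / 221 = 173/221.

173/221


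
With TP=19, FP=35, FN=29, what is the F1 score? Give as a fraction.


Precision = 19/54 = 19/54. Recall = 19/48 = 19/48. F1 = 2*P*R/(P+R) = 19/51.

19/51


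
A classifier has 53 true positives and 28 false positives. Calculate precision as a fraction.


Precision = TP / (TP + FP) = 53 / 81 = 53/81.

53/81


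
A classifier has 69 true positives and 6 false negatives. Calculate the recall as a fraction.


Recall = TP / (TP + FN) = 69 / 75 = 23/25.

23/25


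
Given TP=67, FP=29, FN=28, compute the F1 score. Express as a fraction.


Precision = 67/96 = 67/96. Recall = 67/95 = 67/95. F1 = 2*P*R/(P+R) = 134/191.

134/191


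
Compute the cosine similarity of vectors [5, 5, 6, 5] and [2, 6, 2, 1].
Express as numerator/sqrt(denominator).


dot = 57. |a|^2 = 111, |b|^2 = 45. cos = 57/sqrt(4995).

57/sqrt(4995)


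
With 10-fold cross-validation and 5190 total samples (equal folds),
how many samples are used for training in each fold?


Each validation fold has 5190/10 = 519 samples. Training set = 5190 - 519 = 4671.

4671


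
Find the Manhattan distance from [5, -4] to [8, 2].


d = sum of absolute differences: |5-8|=3 + |-4-2|=6 = 9.

9


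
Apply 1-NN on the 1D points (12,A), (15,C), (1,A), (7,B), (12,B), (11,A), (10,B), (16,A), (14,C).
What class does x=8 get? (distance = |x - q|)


Distances: |12-8|=4, |15-8|=7, |1-8|=7, |7-8|=1, |12-8|=4, |11-8|=3, |10-8|=2, |16-8|=8, |14-8|=6. 1 nearest: (7,B). Counts: {'B': 1}. Majority class: B.

B


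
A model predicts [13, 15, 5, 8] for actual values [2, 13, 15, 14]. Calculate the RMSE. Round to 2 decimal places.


MSE = 65.2500. RMSE = sqrt(65.2500) = 8.08.

8.08


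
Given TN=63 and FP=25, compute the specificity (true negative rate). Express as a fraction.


Specificity = TN / (TN + FP) = 63 / 88 = 63/88.

63/88


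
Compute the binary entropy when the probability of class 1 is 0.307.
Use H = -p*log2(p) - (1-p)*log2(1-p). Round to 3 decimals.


H = -0.307*log2(0.307) - 0.693*log2(0.693) = 0.890.

0.890


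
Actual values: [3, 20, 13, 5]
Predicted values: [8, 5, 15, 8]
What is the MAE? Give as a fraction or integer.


MAE = (1/4) * (|3-8|=5 + |20-5|=15 + |13-15|=2 + |5-8|=3). Sum = 25. MAE = 25/4.

25/4


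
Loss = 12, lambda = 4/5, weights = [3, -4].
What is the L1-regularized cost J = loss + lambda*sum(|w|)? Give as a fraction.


L1 norm = sum(|w|) = 7. J = 12 + 4/5 * 7 = 88/5.

88/5


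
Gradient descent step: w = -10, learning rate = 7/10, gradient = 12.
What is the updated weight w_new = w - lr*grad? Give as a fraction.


w_new = -10 - 7/10 * 12 = -10 - 42/5 = -92/5.

-92/5


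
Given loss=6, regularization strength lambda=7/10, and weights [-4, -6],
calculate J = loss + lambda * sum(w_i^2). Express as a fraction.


L2 sq norm = sum(w^2) = 52. J = 6 + 7/10 * 52 = 212/5.

212/5


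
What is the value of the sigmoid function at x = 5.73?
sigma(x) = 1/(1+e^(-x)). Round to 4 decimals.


sigma(5.73) = 1/(1+e^(-5.73)) = 1/(1+0.003247) = 1/1.003247 = 0.9968.

0.9968


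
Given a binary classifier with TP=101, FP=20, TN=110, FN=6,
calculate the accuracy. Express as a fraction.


Accuracy = (TP + TN) / (TP + TN + FP + FN) = (101 + 110) / 237 = 211/237.

211/237


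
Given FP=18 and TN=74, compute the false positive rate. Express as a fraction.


FPR = FP / (FP + TN) = 18 / 92 = 9/46.

9/46


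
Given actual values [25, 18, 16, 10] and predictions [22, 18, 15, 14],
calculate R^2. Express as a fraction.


Mean(y) = 69/4. SS_res = 26. SS_tot = 459/4. R^2 = 1 - 26/(459/4) = 355/459.

355/459


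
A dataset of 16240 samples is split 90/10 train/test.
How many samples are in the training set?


Test set = 16240 * 10% = 1624. Training set = 16240 - 1624 = 14616.

14616


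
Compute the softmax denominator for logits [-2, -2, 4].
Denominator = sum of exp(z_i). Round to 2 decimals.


Denom = e^-2=0.1353 + e^-2=0.1353 + e^4=54.5982. Sum = 54.8688, which rounds to 54.87.

54.87


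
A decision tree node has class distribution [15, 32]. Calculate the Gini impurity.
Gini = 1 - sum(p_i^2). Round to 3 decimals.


Total = 47. Proportions: 15/47, 32/47. sum(p_i^2) = 0.5654. Gini = 1 - 0.5654 = 0.4346, which rounds to 0.435.

0.435


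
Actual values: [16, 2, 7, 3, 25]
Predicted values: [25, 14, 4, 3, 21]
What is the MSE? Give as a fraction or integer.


MSE = (1/5) * ((16-25)^2=81 + (2-14)^2=144 + (7-4)^2=9 + (3-3)^2=0 + (25-21)^2=16). Sum = 250. MSE = 50.

50
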